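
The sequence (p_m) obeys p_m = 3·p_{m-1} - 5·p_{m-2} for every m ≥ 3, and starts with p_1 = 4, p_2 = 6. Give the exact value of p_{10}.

p_3 = -2, p_4 = -36, p_5 = -98, p_6 = -114, p_7 = 148, p_8 = 1014, p_9 = 2302, p_{10} = 1836.

1836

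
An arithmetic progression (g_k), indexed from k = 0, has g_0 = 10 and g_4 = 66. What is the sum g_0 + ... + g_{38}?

10764

Common difference d = (66 - 10) / (4 - 0) = 14.
g_k = 10 + (k - 0)·14.
g_{38} = 542; S = 39·(10 + 542)/2 = 10764.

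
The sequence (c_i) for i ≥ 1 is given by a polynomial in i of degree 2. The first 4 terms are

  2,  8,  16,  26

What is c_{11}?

152

1st diffs: 6, 8, 10.
2nd diffs: 2, 2 (constant).
Newton forward-difference form: c_i = 2 + 6·C(i-1,1) + 2·C(i-1,2).
At i = 11: i-1 = 10, so c_{11} = 2 + 60 + 90 = 152.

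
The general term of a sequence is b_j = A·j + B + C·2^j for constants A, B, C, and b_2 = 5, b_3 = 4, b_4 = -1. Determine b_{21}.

At j = 2, 3, 4: 2A + B + 4C = 5; 3A + B + 8C = 4; 4A + B + 16C = -1.
Subtracting the first from the second: A + 4C = -1.
Subtracting the second from the third: A + 8C = -5.
Solving: C = -1, A = 3, then B = 3.
So b_j = 3·j + 3 + (-1)·2^j; at j=21 this is -2097086.

-2097086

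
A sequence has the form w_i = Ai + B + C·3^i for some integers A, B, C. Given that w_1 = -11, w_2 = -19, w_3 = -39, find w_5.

-259

Plug in i = 1, 2, 3: A + B + 3C = -11; 2A + B + 9C = -19; 3A + B + 27C = -39.
Subtracting the first from the second: A + 6C = -8.
Subtracting the second from the third: A + 18C = -20.
Solving: C = -1, A = -2, then B = -6.
So w_i = -2·i + (-6) + (-1)·3^i; at i=5 this is -259.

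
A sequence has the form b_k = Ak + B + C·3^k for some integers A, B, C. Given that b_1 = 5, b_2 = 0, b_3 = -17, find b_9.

-19667

Plug in k = 1, 2, 3: A + B + 3C = 5; 2A + B + 9C = 0; 3A + B + 27C = -17.
Subtracting the first from the second: A + 6C = -5.
Subtracting the second from the third: A + 18C = -17.
Solving: C = -1, A = 1, then B = 7.
So b_k = 1·k + 7 + (-1)·3^k; at k=9 this is -19667.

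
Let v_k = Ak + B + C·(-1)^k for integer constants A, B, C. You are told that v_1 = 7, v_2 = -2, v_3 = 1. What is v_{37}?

At k = 1, 2, 3: A + B - C = 7; 2A + B + C = -2; 3A + B - C = 1.
Subtracting the first from the second: A + 2C = -9.
Subtracting the second from the third: A - 2C = 3.
Solving: C = -3, A = -3, then B = 7.
Therefore v_{37} = -111 + 7 + (-3)·(-1) = -101.

-101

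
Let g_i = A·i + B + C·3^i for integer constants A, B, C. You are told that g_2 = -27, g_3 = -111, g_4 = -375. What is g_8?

Write the equations: 2A + B + 9C = -27; 3A + B + 27C = -111; 4A + B + 81C = -375.
Subtracting the first from the second: A + 18C = -84.
Subtracting the second from the third: A + 54C = -264.
Solving: C = -5, A = 6, then B = 6.
Hence g_8 = 6·8 + 6 + (-5)·6561 = -32751.

-32751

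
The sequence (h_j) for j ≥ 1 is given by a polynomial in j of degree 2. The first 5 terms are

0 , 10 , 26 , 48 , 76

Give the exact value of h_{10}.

1st diffs: 10, 16, 22, 28.
2nd diffs: 6, 6, 6 (constant).
Newton forward-difference form: h_j = 10·C(j-1,1) + 6·C(j-1,2).
At j = 10: j-1 = 9, so h_{10} = 90 + 216 = 306.

306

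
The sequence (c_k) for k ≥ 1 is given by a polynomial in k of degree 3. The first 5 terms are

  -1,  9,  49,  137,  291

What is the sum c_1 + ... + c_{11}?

1st diffs: 10, 40, 88, 154.
2nd diffs: 30, 48, 66.
3rd diffs: 18, 18 (constant).
So c_k = 3k^3 - 3k^2 - 2k + 1.
Continuing: …, 529, 869, 1329, 1927, …, c_{11} = 3609.
Summing k = 1..11 (11 terms) gives 11429.

11429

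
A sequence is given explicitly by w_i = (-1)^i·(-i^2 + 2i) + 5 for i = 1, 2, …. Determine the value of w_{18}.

-283

(-1)^18 = 1; -i^2 + 2i at i=18 is -288; so w_{18} = -283.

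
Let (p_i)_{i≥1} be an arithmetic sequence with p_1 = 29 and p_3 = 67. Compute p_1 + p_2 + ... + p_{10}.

Common difference d = (67 - 29) / (3 - 1) = 19.
p_i = 29 + (i - 1)·19.
p_{10} = 200; S = 10·(29 + 200)/2 = 1145.

1145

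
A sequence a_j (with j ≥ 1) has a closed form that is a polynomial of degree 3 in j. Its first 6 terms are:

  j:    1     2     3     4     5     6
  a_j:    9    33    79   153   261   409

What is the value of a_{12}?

1st diffs: 24, 46, 74, 108, 148.
2nd diffs: 22, 28, 34, 40.
3rd diffs: 6, 6, 6 (constant).
So a_j = j^3 + 5j^2 + 2j + 1.
Evaluating at j = 12 gives a_{12} = 2473.

2473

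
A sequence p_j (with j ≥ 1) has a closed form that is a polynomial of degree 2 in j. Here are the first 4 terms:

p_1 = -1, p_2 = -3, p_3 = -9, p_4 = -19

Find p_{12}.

-243

1st diffs: -2, -6, -10.
2nd diffs: -4, -4 (constant).
So p_j = -2j^2 + 4j - 3.
Evaluating at j = 12 gives p_{12} = -243.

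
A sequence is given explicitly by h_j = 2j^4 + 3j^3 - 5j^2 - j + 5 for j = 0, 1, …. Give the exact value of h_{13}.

62860

h_{13} = 2·13^4 + 3·13^3 - 5·13^2 - 1·13 + 5 = 62860.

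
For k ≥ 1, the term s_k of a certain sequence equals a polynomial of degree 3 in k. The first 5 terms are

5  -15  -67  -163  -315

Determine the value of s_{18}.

1st diffs: -20, -52, -96, -152.
2nd diffs: -32, -44, -56.
3rd diffs: -12, -12 (constant).
Newton forward-difference form: s_k = 5 + (-20)·C(k-1,1) + (-32)·C(k-1,2) + (-12)·C(k-1,3).
At k = 18: k-1 = 17, so s_{18} = 5 - 340 - 4352 - 8160 = -12847.

-12847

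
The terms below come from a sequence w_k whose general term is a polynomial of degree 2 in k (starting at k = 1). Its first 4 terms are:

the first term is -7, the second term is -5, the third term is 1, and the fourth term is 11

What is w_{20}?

1st diffs: 2, 6, 10.
2nd diffs: 4, 4 (constant).
Newton forward-difference form: w_k = -7 + 2·C(k-1,1) + 4·C(k-1,2).
At k = 20: k-1 = 19, so w_{20} = -7 + 38 + 684 = 715.

715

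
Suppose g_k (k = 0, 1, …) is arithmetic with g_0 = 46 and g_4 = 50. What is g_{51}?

Common difference d = (50 - 46) / (4 - 0) = 1.
g_k = 46 + (k - 0)·1.
g_{51} = 46 + 51·1 = 97.

97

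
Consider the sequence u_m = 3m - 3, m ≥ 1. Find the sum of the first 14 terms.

Over m = 1..14: Σm = 105.
Total = (3)·105 + (-3)·14 = 273.

273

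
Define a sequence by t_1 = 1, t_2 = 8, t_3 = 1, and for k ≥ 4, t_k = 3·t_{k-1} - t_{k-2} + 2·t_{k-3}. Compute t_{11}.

Iterate the recurrence:
t_4 = -3;  t_5 = 6;  t_6 = 23;  t_7 = 57;  t_8 = 160;  t_9 = 469;  t_{10} = 1361;  t_{11} = 3934.

3934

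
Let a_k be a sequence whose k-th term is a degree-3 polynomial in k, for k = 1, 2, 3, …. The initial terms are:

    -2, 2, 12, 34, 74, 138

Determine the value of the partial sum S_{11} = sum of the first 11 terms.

3168

1st diffs: 4, 10, 22, 40, 64.
2nd diffs: 6, 12, 18, 24.
3rd diffs: 6, 6, 6 (constant).
Newton forward-difference form: a_k = -2 + 4·C(k-1,1) + 6·C(k-1,2) + 6·C(k-1,3).
Continuing: …, 232, 362, 534, 754, …, a_{11} = 1028.
Summing k = 1..11 (11 terms) gives 3168.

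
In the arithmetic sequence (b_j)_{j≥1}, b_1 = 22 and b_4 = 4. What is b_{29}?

-146

Common difference d = (4 - 22) / (4 - 1) = -6.
b_j = 22 + (j - 1)·(-6).
b_{29} = 22 + 28·(-6) = -146.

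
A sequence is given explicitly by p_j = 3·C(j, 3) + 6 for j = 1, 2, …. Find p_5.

C(5, 3) = 10, so p_5 = 36.

36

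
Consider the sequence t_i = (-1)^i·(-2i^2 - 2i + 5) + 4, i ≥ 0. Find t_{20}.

-831

(-1)^20 = 1; -2i^2 - 2i + 5 at i=20 is -835; so t_{20} = -831.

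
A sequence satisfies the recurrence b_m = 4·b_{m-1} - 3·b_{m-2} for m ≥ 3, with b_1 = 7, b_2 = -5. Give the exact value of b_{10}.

Compute successive terms:
b_3 = -41; b_4 = -149; b_5 = -473; b_6 = -1445; b_7 = -4361; b_8 = -13109; b_9 = -39353; b_{10} = -118085.
(Characteristic roots are 3 and 1.)

-118085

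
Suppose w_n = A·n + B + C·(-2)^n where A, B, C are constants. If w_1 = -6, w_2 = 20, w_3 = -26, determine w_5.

At n = 1, 2, 3: A + B - 2C = -6; 2A + B + 4C = 20; 3A + B - 8C = -26.
Subtracting the first from the second: A + 6C = 26.
Subtracting the second from the third: A - 12C = -46.
Solving: C = 4, A = 2, then B = 0.
Hence w_5 = 2·5 + 0 + 4·(-32) = -118.

-118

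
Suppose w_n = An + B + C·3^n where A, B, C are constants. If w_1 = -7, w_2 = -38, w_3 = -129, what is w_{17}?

-645700823

The three given values yield: A + B + 3C = -7; 2A + B + 9C = -38; 3A + B + 27C = -129.
Subtracting the first from the second: A + 6C = -31.
Subtracting the second from the third: A + 18C = -91.
Solving: C = -5, A = -1, then B = 9.
Therefore w_{17} = -17 + 9 + (-5)·129140163 = -645700823.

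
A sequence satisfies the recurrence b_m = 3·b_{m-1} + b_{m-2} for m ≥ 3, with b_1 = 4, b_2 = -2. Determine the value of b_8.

Compute successive terms:
b_3 = -2; b_4 = -8; b_5 = -26; b_6 = -86; b_7 = -284; b_8 = -938.

-938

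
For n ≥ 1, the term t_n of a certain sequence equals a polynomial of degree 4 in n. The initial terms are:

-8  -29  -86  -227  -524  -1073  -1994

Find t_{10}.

1st diffs: -21, -57, -141, -297, -549, -921.
2nd diffs: -36, -84, -156, -252, -372.
3rd diffs: -48, -72, -96, -120.
4th diffs: -24, -24, -24 (constant).
So t_n = -n^4 + 2n^3 - 5n^2 - 5n + 1.
Evaluating at n = 10 gives t_{10} = -8549.

-8549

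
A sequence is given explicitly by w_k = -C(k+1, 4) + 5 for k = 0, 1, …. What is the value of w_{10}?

C(11, 4) = 330, so w_{10} = -325.

-325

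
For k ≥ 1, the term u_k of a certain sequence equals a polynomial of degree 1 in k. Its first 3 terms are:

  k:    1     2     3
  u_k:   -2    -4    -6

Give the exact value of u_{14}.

-28

1st diffs: -2, -2 (constant).
So u_k = -2k.
Evaluating at k = 14 gives u_{14} = -28.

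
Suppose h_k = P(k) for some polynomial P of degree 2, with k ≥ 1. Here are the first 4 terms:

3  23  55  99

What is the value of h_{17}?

1st diffs: 20, 32, 44.
2nd diffs: 12, 12 (constant).
So h_k = 6k^2 + 2k - 5.
Evaluating at k = 17 gives h_{17} = 1763.

1763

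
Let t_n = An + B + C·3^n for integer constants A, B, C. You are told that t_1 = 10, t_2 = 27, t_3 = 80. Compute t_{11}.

The three given values yield: A + B + 3C = 10; 2A + B + 9C = 27; 3A + B + 27C = 80.
Subtracting the first from the second: A + 6C = 17.
Subtracting the second from the third: A + 18C = 53.
Solving: C = 3, A = -1, then B = 2.
So t_n = -1·n + 2 + 3·3^n; at n=11 this is 531432.

531432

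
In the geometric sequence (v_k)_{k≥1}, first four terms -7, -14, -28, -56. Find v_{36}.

Common ratio r = 2.
v_k = (-7)·2^(k-1).
v_{36} = (-7)·2^35 = -240518168576.

-240518168576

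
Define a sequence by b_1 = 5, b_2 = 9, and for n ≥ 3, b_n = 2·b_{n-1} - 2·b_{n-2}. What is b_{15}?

Step forward from the initial values:
b_3 = 8, b_4 = -2, b_5 = -20, …, b_{12} = -32, b_{13} = -320, b_{14} = -576, b_{15} = -512.

-512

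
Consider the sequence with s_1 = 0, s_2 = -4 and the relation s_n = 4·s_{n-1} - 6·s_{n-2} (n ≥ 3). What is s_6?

Step forward from the initial values:
s_3 = -16  s_4 = -40  s_5 = -64  s_6 = -16.

-16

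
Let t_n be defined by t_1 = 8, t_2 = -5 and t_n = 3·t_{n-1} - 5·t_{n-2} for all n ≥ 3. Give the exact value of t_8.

3235

t_3 = -55; t_4 = -140; t_5 = -145; t_6 = 265; t_7 = 1520; t_8 = 3235.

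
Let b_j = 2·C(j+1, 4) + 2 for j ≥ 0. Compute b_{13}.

2004

C(14, 4) = 1001, so b_{13} = 2004.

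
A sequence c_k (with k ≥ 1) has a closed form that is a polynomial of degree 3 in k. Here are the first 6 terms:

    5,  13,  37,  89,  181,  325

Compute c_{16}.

1st diffs: 8, 24, 52, 92, 144.
2nd diffs: 16, 28, 40, 52.
3rd diffs: 12, 12, 12 (constant).
So c_k = 2k^3 - 4k^2 + 6k + 1.
Evaluating at k = 16 gives c_{16} = 7265.

7265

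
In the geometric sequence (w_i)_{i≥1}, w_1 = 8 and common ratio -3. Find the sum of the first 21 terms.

20920706408

w_i = 8·(-3)^(i-1).
S = 8·((-3)^21 - 1)/(-3 - 1) = 8·(-10460353203 - 1)/(-4) = 20920706408.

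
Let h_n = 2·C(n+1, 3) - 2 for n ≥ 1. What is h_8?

C(9, 3) = 84, so h_8 = 166.

166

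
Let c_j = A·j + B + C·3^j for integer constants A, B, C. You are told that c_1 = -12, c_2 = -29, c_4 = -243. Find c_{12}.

Plug in j = 1, 2, 4: A + B + 3C = -12; 2A + B + 9C = -29; 4A + B + 81C = -243.
Subtracting the first from the second: A + 6C = -17.
Subtracting the second from the third: 2A + 72C = -214.
Solving: C = -3, A = 1, then B = -4.
So c_j = 1·j + (-4) + (-3)·3^j; at j=12 this is -1594315.

-1594315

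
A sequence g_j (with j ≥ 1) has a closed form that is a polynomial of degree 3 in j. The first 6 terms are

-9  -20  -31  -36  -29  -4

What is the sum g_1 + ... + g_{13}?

1st diffs: -11, -11, -5, 7, 25.
2nd diffs: 0, 6, 12, 18.
3rd diffs: 6, 6, 6 (constant).
So g_j = j^3 - 6j^2 - 4.
Continuing: …, 45, 124, 239, 396, …, g_{13} = 1179.
Summing j = 1..13 (13 terms) gives 3315.

3315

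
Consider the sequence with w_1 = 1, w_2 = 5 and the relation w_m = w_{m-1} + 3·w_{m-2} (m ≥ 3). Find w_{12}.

Step forward from the initial values:
w_3 = 8  w_4 = 23  w_5 = 47  w_6 = 116  w_7 = 257  w_8 = 605  w_9 = 1376  w_{10} = 3191  w_{11} = 7319  w_{12} = 16892.

16892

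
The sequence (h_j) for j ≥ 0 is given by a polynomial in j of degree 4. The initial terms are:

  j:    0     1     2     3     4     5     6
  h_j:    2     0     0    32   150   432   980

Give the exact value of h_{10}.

1st diffs: -2, 0, 32, 118, 282, 548.
2nd diffs: 2, 32, 86, 164, 266.
3rd diffs: 30, 54, 78, 102.
4th diffs: 24, 24, 24 (constant).
Newton forward-difference form: h_j = 2 + (-2)·C(j,1) + 2·C(j,2) + 30·C(j,3) + 24·C(j,4).
At j = 10: j = 10, so h_{10} = 2 - 20 + 90 + 3600 + 5040 = 8712.

8712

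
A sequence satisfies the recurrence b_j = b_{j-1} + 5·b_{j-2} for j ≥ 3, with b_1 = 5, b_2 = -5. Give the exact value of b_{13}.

197645

b_3 = 20  b_4 = -5  b_5 = 95  …  b_{10} = 8095  b_{11} = 26195  b_{12} = 66670  b_{13} = 197645.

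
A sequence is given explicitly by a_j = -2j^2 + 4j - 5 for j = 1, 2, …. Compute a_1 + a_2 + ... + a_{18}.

Over j = 1..18: Σj = 171, Σj² = 2109.
Total = (-2)·2109 + (4)·171 + (-5)·18 = -3624.

-3624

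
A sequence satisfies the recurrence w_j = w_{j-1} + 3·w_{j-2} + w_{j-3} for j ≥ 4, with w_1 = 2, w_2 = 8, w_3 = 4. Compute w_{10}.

Step forward from the initial values:
w_4 = 30  w_5 = 50  w_6 = 144  w_7 = 324  w_8 = 806  w_9 = 1922  w_{10} = 4664.

4664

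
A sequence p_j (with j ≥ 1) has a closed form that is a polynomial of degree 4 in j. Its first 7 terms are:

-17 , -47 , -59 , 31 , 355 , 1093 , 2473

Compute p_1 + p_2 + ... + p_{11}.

51029

1st diffs: -30, -12, 90, 324, 738, 1380.
2nd diffs: 18, 102, 234, 414, 642.
3rd diffs: 84, 132, 180, 228.
4th diffs: 48, 48, 48 (constant).
Newton forward-difference form: p_j = -17 + (-30)·C(j-1,1) + 18·C(j-1,2) + 84·C(j-1,3) + 48·C(j-1,4).
Continuing: 4771, 8311, 13465, 20653.
Summing j = 1..11 (11 terms) gives 51029.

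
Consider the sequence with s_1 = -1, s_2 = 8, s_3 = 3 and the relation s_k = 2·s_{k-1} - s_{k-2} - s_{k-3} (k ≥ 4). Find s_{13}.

368

Compute successive terms:
s_4 = -1  s_5 = -13  s_6 = -28  s_7 = -42  s_8 = -43  s_9 = -16  s_{10} = 53  s_{11} = 165  s_{12} = 293  s_{13} = 368.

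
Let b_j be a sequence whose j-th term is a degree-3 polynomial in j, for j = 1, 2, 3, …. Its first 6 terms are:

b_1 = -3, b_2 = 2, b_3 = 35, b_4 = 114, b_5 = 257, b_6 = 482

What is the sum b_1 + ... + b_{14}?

28623

1st diffs: 5, 33, 79, 143, 225.
2nd diffs: 28, 46, 64, 82.
3rd diffs: 18, 18, 18 (constant).
Newton forward-difference form: b_j = -3 + 5·C(j-1,1) + 28·C(j-1,2) + 18·C(j-1,3).
Continuing: …, 807, 1250, 1829, 2562, …, b_{14} = 7394.
Summing j = 1..14 (14 terms) gives 28623.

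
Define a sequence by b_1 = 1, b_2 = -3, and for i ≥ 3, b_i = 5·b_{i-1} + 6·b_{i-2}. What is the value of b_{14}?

Step forward from the initial values:
b_3 = -9, b_4 = -63, b_5 = -369, …, b_{11} = -17276049, b_{12} = -103656303, b_{13} = -621937809, b_{14} = -3731626863.
(Characteristic roots are 6 and -1.)

-3731626863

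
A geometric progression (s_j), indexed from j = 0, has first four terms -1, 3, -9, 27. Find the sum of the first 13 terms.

-398581

Common ratio r = -3.
s_j = (-1)·(-3)^(j-0).
S = (-1)·((-3)^13 - 1)/(-3 - 1) = (-1)·(-1594323 - 1)/(-4) = -398581.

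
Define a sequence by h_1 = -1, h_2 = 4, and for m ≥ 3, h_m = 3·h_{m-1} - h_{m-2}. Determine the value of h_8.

1652

Compute successive terms:
h_3 = 13; h_4 = 35; h_5 = 92; h_6 = 241; h_7 = 631; h_8 = 1652.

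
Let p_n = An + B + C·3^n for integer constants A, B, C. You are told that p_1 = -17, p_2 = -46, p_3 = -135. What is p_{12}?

Plug in n = 1, 2, 3: A + B + 3C = -17; 2A + B + 9C = -46; 3A + B + 27C = -135.
Subtracting the first from the second: A + 6C = -29.
Subtracting the second from the third: A + 18C = -89.
Solving: C = -5, A = 1, then B = -3.
So p_n = 1·n + (-3) + (-5)·3^n; at n=12 this is -2657196.

-2657196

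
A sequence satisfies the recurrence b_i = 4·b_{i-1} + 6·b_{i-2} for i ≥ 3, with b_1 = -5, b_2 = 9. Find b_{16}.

Compute successive terms:
b_3 = 6  b_4 = 78  b_5 = 348  …  b_{13} = 180579264  b_{14} = 932200512  b_{15} = 4812277632  b_{16} = 24842313600.

24842313600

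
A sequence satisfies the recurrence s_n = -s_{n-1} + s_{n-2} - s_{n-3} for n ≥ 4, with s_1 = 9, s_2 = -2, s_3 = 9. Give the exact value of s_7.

s_4 = -20; s_5 = 31; s_6 = -60; s_7 = 111.

111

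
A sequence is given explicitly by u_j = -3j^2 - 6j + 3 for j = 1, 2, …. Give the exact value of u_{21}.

u_{21} = -3·21^2 - 6·21 + 3 = -1446.

-1446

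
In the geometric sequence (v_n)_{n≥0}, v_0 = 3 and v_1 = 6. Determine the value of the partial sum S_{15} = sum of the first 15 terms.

Common ratio r = 2.
v_n = 3·2^(n-0).
S = 3·(2^15 - 1)/(2 - 1) = 3·(32768 - 1)/(1) = 98301.

98301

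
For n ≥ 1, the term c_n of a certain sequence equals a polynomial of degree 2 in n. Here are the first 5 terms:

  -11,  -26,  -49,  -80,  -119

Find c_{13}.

-719

1st diffs: -15, -23, -31, -39.
2nd diffs: -8, -8, -8 (constant).
Newton forward-difference form: c_n = -11 + (-15)·C(n-1,1) + (-8)·C(n-1,2).
At n = 13: n-1 = 12, so c_{13} = -11 - 180 - 528 = -719.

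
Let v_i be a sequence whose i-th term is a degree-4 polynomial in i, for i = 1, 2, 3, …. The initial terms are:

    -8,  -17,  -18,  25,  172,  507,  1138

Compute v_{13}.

1st diffs: -9, -1, 43, 147, 335, 631.
2nd diffs: 8, 44, 104, 188, 296.
3rd diffs: 36, 60, 84, 108.
4th diffs: 24, 24, 24 (constant).
Newton forward-difference form: v_i = -8 + (-9)·C(i-1,1) + 8·C(i-1,2) + 36·C(i-1,3) + 24·C(i-1,4).
At i = 13: i-1 = 12, so v_{13} = -8 - 108 + 528 + 7920 + 11880 = 20212.

20212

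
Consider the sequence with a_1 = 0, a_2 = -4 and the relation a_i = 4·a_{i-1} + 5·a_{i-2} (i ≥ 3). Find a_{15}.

Applying the relation repeatedly:
a_3 = -16  a_4 = -84  a_5 = -416  …  a_{12} = -32552084  a_{13} = -162760416  a_{14} = -813802084  a_{15} = -4069010416.
(Characteristic roots are 5 and -1.)

-4069010416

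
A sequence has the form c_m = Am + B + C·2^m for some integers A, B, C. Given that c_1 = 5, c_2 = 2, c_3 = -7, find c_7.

-355

At m = 1, 2, 3: A + B + 2C = 5; 2A + B + 4C = 2; 3A + B + 8C = -7.
Subtracting the first from the second: A + 2C = -3.
Subtracting the second from the third: A + 4C = -9.
Solving: C = -3, A = 3, then B = 8.
So c_m = 3·m + 8 + (-3)·2^m; at m=7 this is -355.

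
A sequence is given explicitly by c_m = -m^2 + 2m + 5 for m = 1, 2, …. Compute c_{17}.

-250

c_{17} = -1·17^2 + 2·17 + 5 = -250.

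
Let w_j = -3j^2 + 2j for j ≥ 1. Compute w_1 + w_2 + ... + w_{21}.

Over j = 1..21: Σj = 231, Σj² = 3311.
Total = (-3)·3311 + (2)·231 = -9471.

-9471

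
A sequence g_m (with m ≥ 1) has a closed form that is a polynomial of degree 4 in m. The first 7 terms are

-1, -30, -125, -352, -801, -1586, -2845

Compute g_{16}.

-70156

1st diffs: -29, -95, -227, -449, -785, -1259.
2nd diffs: -66, -132, -222, -336, -474.
3rd diffs: -66, -90, -114, -138.
4th diffs: -24, -24, -24 (constant).
Newton forward-difference form: g_m = -1 + (-29)·C(m-1,1) + (-66)·C(m-1,2) + (-66)·C(m-1,3) + (-24)·C(m-1,4).
At m = 16: m-1 = 15, so g_{16} = -1 - 435 - 6930 - 30030 - 32760 = -70156.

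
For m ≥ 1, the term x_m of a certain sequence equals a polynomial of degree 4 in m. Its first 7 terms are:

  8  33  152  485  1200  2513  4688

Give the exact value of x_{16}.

130373

1st diffs: 25, 119, 333, 715, 1313, 2175.
2nd diffs: 94, 214, 382, 598, 862.
3rd diffs: 120, 168, 216, 264.
4th diffs: 48, 48, 48 (constant).
Newton forward-difference form: x_m = 8 + 25·C(m-1,1) + 94·C(m-1,2) + 120·C(m-1,3) + 48·C(m-1,4).
At m = 16: m-1 = 15, so x_{16} = 8 + 375 + 9870 + 54600 + 65520 = 130373.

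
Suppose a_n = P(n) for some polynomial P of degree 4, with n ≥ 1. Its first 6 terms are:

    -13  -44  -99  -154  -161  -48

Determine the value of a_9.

2091

1st diffs: -31, -55, -55, -7, 113.
2nd diffs: -24, 0, 48, 120.
3rd diffs: 24, 48, 72.
4th diffs: 24, 24 (constant).
Newton forward-difference form: a_n = -13 + (-31)·C(n-1,1) + (-24)·C(n-1,2) + 24·C(n-1,3) + 24·C(n-1,4).
At n = 9: n-1 = 8, so a_9 = -13 - 248 - 672 + 1344 + 1680 = 2091.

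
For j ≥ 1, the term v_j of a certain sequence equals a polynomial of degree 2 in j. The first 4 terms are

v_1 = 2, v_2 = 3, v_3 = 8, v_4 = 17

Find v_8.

93

1st diffs: 1, 5, 9.
2nd diffs: 4, 4 (constant).
Newton forward-difference form: v_j = 2 + 1·C(j-1,1) + 4·C(j-1,2).
At j = 8: j-1 = 7, so v_8 = 2 + 7 + 84 = 93.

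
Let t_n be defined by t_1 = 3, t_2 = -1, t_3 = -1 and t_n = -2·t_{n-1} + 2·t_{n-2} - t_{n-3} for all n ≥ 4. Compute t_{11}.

2749

Step forward from the initial values:
t_4 = -3, t_5 = 5, t_6 = -15, t_7 = 43, t_8 = -121, t_9 = 343, t_{10} = -971, t_{11} = 2749.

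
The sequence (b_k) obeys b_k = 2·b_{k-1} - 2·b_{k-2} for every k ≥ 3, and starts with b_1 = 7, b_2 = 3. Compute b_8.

Applying the relation repeatedly:
b_3 = -8, b_4 = -22, b_5 = -28, b_6 = -12, b_7 = 32, b_8 = 88.

88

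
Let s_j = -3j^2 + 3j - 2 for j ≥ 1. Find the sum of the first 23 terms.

Over j = 1..23: Σj = 276, Σj² = 4324.
Total = (-3)·4324 + (3)·276 + (-2)·23 = -12190.

-12190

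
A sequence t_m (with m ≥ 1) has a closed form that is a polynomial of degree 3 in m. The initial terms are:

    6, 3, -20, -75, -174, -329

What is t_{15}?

1st diffs: -3, -23, -55, -99, -155.
2nd diffs: -20, -32, -44, -56.
3rd diffs: -12, -12, -12 (constant).
Newton forward-difference form: t_m = 6 + (-3)·C(m-1,1) + (-20)·C(m-1,2) + (-12)·C(m-1,3).
At m = 15: m-1 = 14, so t_{15} = 6 - 42 - 1820 - 4368 = -6224.

-6224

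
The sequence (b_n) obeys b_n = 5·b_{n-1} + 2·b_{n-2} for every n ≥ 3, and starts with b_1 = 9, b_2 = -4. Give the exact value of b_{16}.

-10131693642

Iterate the recurrence:
b_3 = -2; b_4 = -18; b_5 = -94; …; b_{13} = -65344014; b_{14} = -351046426; b_{15} = -1885920158; b_{16} = -10131693642.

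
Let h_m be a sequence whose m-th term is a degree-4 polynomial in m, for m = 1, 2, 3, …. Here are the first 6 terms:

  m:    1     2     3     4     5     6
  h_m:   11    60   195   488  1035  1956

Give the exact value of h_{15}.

58755

1st diffs: 49, 135, 293, 547, 921.
2nd diffs: 86, 158, 254, 374.
3rd diffs: 72, 96, 120.
4th diffs: 24, 24 (constant).
Newton forward-difference form: h_m = 11 + 49·C(m-1,1) + 86·C(m-1,2) + 72·C(m-1,3) + 24·C(m-1,4).
At m = 15: m-1 = 14, so h_{15} = 11 + 686 + 7826 + 26208 + 24024 = 58755.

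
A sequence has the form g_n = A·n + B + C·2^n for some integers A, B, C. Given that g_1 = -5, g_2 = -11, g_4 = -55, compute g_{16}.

-262111

Write the equations: A + B + 2C = -5; 2A + B + 4C = -11; 4A + B + 16C = -55.
Subtracting the first from the second: A + 2C = -6.
Subtracting the second from the third: 2A + 12C = -44.
Solving: C = -4, A = 2, then B = 1.
Therefore g_{16} = 32 + 1 + (-4)·65536 = -262111.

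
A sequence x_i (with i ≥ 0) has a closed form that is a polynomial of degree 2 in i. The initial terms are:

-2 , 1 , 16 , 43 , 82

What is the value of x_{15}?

1303

1st diffs: 3, 15, 27, 39.
2nd diffs: 12, 12, 12 (constant).
Newton forward-difference form: x_i = -2 + 3·C(i,1) + 12·C(i,2).
At i = 15: i = 15, so x_{15} = -2 + 45 + 1260 = 1303.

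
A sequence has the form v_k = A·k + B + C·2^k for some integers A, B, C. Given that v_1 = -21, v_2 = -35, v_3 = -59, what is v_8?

-1319

At k = 1, 2, 3: A + B + 2C = -21; 2A + B + 4C = -35; 3A + B + 8C = -59.
Subtracting the first from the second: A + 2C = -14.
Subtracting the second from the third: A + 4C = -24.
Solving: C = -5, A = -4, then B = -7.
So v_k = -4·k + (-7) + (-5)·2^k; at k=8 this is -1319.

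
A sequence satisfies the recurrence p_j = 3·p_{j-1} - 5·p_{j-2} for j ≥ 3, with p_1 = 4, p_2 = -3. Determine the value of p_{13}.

p_3 = -29  p_4 = -72  p_5 = -71  …  p_{10} = -5328  p_{11} = -20879  p_{12} = -35997  p_{13} = -3596.

-3596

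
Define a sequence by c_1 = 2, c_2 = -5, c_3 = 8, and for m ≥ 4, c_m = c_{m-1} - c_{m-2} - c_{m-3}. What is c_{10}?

71

Step forward from the initial values:
c_4 = 11, c_5 = 8, c_6 = -11, c_7 = -30, c_8 = -27, c_9 = 14, c_{10} = 71.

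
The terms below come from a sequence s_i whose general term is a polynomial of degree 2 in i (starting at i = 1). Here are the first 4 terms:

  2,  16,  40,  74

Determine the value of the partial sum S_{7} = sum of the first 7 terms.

658

1st diffs: 14, 24, 34.
2nd diffs: 10, 10 (constant).
So s_i = 5i^2 - i - 2.
Continuing: 118, 172, 236.
Summing i = 1..7 (7 terms) gives 658.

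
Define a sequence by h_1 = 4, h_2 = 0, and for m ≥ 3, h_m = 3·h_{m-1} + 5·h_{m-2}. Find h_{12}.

Step forward from the initial values:
h_3 = 20;  h_4 = 60;  h_5 = 280;  h_6 = 1140;  h_7 = 4820;  h_8 = 20160;  h_9 = 84580;  h_{10} = 354540;  h_{11} = 1486520;  h_{12} = 6232260.

6232260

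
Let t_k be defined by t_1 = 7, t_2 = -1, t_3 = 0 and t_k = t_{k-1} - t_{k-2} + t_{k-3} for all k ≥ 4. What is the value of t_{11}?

t_4 = 8  t_5 = 7  t_6 = -1  t_7 = 0  t_8 = 8  t_9 = 7  t_{10} = -1  t_{11} = 0.

0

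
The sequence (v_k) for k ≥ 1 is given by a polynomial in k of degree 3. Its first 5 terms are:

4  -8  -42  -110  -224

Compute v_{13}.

1st diffs: -12, -34, -68, -114.
2nd diffs: -22, -34, -46.
3rd diffs: -12, -12 (constant).
Newton forward-difference form: v_k = 4 + (-12)·C(k-1,1) + (-22)·C(k-1,2) + (-12)·C(k-1,3).
At k = 13: k-1 = 12, so v_{13} = 4 - 144 - 1452 - 2640 = -4232.

-4232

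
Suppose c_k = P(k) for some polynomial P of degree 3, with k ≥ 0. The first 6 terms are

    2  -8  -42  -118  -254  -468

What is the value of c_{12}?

-5662

1st diffs: -10, -34, -76, -136, -214.
2nd diffs: -24, -42, -60, -78.
3rd diffs: -18, -18, -18 (constant).
Newton forward-difference form: c_k = 2 + (-10)·C(k,1) + (-24)·C(k,2) + (-18)·C(k,3).
At k = 12: k = 12, so c_{12} = 2 - 120 - 1584 - 3960 = -5662.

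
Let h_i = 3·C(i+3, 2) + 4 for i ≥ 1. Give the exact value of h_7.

C(10, 2) = 45, so h_7 = 139.

139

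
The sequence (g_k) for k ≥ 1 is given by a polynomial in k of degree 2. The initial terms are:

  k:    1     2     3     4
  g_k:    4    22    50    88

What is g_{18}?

1st diffs: 18, 28, 38.
2nd diffs: 10, 10 (constant).
Newton forward-difference form: g_k = 4 + 18·C(k-1,1) + 10·C(k-1,2).
At k = 18: k-1 = 17, so g_{18} = 4 + 306 + 1360 = 1670.

1670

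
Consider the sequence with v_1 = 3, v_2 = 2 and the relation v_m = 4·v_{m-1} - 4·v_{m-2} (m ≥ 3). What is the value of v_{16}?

-884736

Compute successive terms:
v_3 = -4;  v_4 = -24;  v_5 = -80;  …;  v_{13} = -86016;  v_{14} = -188416;  v_{15} = -409600;  v_{16} = -884736.
(Characteristic roots are 2 and 2.)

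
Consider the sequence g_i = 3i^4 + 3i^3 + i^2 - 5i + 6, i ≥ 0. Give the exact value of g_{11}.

g_{11} = 3·11^4 + 3·11^3 + 1·11^2 - 5·11 + 6 = 47988.

47988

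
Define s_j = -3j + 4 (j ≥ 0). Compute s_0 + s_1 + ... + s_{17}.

-387

Over j = 0..17: Σj = 153.
Total = (-3)·153 + (4)·18 = -387.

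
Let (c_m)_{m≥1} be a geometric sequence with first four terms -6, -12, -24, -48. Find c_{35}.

-103079215104

Common ratio r = 2.
c_m = (-6)·2^(m-1).
c_{35} = (-6)·2^34 = -103079215104.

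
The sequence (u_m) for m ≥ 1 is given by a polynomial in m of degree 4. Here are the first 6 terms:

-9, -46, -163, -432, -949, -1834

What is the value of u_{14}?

-44482

1st diffs: -37, -117, -269, -517, -885.
2nd diffs: -80, -152, -248, -368.
3rd diffs: -72, -96, -120.
4th diffs: -24, -24 (constant).
Newton forward-difference form: u_m = -9 + (-37)·C(m-1,1) + (-80)·C(m-1,2) + (-72)·C(m-1,3) + (-24)·C(m-1,4).
At m = 14: m-1 = 13, so u_{14} = -9 - 481 - 6240 - 20592 - 17160 = -44482.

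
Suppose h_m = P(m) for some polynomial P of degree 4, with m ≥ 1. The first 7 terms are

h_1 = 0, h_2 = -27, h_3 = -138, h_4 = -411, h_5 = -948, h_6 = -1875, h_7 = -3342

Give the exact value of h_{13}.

-34908

1st diffs: -27, -111, -273, -537, -927, -1467.
2nd diffs: -84, -162, -264, -390, -540.
3rd diffs: -78, -102, -126, -150.
4th diffs: -24, -24, -24 (constant).
Newton forward-difference form: h_m = (-27)·C(m-1,1) + (-84)·C(m-1,2) + (-78)·C(m-1,3) + (-24)·C(m-1,4).
At m = 13: m-1 = 12, so h_{13} = -324 - 5544 - 17160 - 11880 = -34908.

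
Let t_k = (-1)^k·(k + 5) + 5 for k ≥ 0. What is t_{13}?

(-1)^13 = -1; k + 5 at k=13 is 18; so t_{13} = -13.

-13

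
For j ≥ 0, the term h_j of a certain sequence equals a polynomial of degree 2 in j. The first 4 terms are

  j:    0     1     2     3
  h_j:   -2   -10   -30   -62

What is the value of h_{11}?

1st diffs: -8, -20, -32.
2nd diffs: -12, -12 (constant).
Newton forward-difference form: h_j = -2 + (-8)·C(j,1) + (-12)·C(j,2).
At j = 11: j = 11, so h_{11} = -2 - 88 - 660 = -750.

-750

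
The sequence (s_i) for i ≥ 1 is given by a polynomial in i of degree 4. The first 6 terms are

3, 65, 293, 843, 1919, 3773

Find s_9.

1st diffs: 62, 228, 550, 1076, 1854.
2nd diffs: 166, 322, 526, 778.
3rd diffs: 156, 204, 252.
4th diffs: 48, 48 (constant).
Newton forward-difference form: s_i = 3 + 62·C(i-1,1) + 166·C(i-1,2) + 156·C(i-1,3) + 48·C(i-1,4).
At i = 9: i-1 = 8, so s_9 = 3 + 496 + 4648 + 8736 + 3360 = 17243.

17243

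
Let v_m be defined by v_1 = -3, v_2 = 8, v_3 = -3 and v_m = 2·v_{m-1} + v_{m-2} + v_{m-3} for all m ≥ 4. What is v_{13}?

1770

Applying the relation repeatedly:
v_4 = -1, v_5 = 3, v_6 = 2, v_7 = 6, v_8 = 17, v_9 = 42, v_{10} = 107, v_{11} = 273, v_{12} = 695, v_{13} = 1770.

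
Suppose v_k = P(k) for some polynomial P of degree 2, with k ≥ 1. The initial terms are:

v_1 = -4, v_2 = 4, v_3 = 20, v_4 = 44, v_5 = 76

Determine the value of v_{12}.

1st diffs: 8, 16, 24, 32.
2nd diffs: 8, 8, 8 (constant).
Newton forward-difference form: v_k = -4 + 8·C(k-1,1) + 8·C(k-1,2).
At k = 12: k-1 = 11, so v_{12} = -4 + 88 + 440 = 524.

524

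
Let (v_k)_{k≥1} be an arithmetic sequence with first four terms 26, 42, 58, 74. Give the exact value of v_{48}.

778

Common difference d = 16.
v_k = 26 + (k - 1)·16.
v_{48} = 26 + 47·16 = 778.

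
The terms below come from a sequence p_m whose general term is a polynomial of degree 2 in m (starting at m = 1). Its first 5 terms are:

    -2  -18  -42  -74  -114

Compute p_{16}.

1st diffs: -16, -24, -32, -40.
2nd diffs: -8, -8, -8 (constant).
Newton forward-difference form: p_m = -2 + (-16)·C(m-1,1) + (-8)·C(m-1,2).
At m = 16: m-1 = 15, so p_{16} = -2 - 240 - 840 = -1082.

-1082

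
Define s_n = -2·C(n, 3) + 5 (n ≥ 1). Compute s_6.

-35

C(6, 3) = 20, so s_6 = -35.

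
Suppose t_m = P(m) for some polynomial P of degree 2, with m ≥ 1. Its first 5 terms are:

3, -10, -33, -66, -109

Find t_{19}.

-1761

1st diffs: -13, -23, -33, -43.
2nd diffs: -10, -10, -10 (constant).
Newton forward-difference form: t_m = 3 + (-13)·C(m-1,1) + (-10)·C(m-1,2).
At m = 19: m-1 = 18, so t_{19} = 3 - 234 - 1530 = -1761.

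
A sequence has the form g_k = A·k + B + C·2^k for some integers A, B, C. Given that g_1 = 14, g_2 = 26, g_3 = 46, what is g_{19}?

Plug in k = 1, 2, 3: A + B + 2C = 14; 2A + B + 4C = 26; 3A + B + 8C = 46.
Subtracting the first from the second: A + 2C = 12.
Subtracting the second from the third: A + 4C = 20.
Solving: C = 4, A = 4, then B = 2.
So g_k = 4·k + 2 + 4·2^k; at k=19 this is 2097230.

2097230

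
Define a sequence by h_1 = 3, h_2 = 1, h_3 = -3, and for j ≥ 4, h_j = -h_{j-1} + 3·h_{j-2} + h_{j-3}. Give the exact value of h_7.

Step forward from the initial values:
h_4 = 9; h_5 = -17; h_6 = 41; h_7 = -83.

-83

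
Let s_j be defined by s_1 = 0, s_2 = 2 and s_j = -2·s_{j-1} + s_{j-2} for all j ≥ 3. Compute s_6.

58

Compute successive terms:
s_3 = -4; s_4 = 10; s_5 = -24; s_6 = 58.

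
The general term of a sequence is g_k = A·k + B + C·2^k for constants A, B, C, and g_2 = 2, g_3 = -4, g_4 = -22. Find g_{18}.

The three given values yield: 2A + B + 4C = 2; 3A + B + 8C = -4; 4A + B + 16C = -22.
Subtracting the first from the second: A + 4C = -6.
Subtracting the second from the third: A + 8C = -18.
Solving: C = -3, A = 6, then B = 2.
Hence g_{18} = 6·18 + 2 + (-3)·262144 = -786322.

-786322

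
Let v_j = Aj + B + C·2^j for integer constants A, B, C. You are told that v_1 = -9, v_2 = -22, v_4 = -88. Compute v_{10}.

Plug in j = 1, 2, 4: A + B + 2C = -9; 2A + B + 4C = -22; 4A + B + 16C = -88.
Subtracting the first from the second: A + 2C = -13.
Subtracting the second from the third: 2A + 12C = -66.
Solving: C = -5, A = -3, then B = 4.
Hence v_{10} = -3·10 + 4 + (-5)·1024 = -5146.

-5146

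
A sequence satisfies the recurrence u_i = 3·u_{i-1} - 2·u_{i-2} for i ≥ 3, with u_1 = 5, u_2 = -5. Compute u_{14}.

-81905

Compute successive terms:
u_3 = -25; u_4 = -65; u_5 = -145; …; u_{11} = -10225; u_{12} = -20465; u_{13} = -40945; u_{14} = -81905.
(Characteristic roots are 2 and 1.)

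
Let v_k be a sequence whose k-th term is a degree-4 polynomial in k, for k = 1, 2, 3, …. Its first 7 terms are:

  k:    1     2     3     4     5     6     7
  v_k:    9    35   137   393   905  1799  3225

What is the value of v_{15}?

59705

1st diffs: 26, 102, 256, 512, 894, 1426.
2nd diffs: 76, 154, 256, 382, 532.
3rd diffs: 78, 102, 126, 150.
4th diffs: 24, 24, 24 (constant).
So v_k = k^4 + 3k^3 - 5k^2 + 5k + 5.
Evaluating at k = 15 gives v_{15} = 59705.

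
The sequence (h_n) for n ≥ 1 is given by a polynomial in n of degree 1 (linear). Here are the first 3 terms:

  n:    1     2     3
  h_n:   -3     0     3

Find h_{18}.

1st diffs: 3, 3 (constant).
So h_n = 3n - 6.
Evaluating at n = 18 gives h_{18} = 48.

48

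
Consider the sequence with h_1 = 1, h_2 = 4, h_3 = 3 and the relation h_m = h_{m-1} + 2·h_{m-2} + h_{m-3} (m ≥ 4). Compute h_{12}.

4794

Compute successive terms:
h_4 = 12;  h_5 = 22;  h_6 = 49;  h_7 = 105;  h_8 = 225;  h_9 = 484;  h_{10} = 1039;  h_{11} = 2232;  h_{12} = 4794.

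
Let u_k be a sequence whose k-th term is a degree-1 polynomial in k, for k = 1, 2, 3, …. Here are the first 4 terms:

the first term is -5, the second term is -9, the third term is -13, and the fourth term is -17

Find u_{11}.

1st diffs: -4, -4, -4 (constant).
So u_k = -4k - 1.
Evaluating at k = 11 gives u_{11} = -45.

-45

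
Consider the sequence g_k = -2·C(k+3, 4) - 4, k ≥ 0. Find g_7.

-424

C(10, 4) = 210, so g_7 = -424.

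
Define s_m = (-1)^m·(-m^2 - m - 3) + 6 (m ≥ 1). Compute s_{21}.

471

(-1)^21 = -1; -m^2 - m - 3 at m=21 is -465; so s_{21} = 471.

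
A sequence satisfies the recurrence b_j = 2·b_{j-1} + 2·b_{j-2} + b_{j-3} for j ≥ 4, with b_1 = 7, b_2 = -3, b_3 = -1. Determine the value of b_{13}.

-25257

Step forward from the initial values:
b_4 = -1  b_5 = -7  b_6 = -17  b_7 = -49  b_8 = -139  b_9 = -393  b_{10} = -1113  b_{11} = -3151  b_{12} = -8921  b_{13} = -25257.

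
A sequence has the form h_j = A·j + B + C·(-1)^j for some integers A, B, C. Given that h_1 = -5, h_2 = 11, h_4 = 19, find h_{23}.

83

Write the equations: A + B - C = -5; 2A + B + C = 11; 4A + B + C = 19.
Subtracting the first from the second: A + 2C = 16.
Subtracting the second from the third: 2A = 8.
Solving: C = 6, A = 4, then B = -3.
Therefore h_{23} = 92 + (-3) + 6·(-1) = 83.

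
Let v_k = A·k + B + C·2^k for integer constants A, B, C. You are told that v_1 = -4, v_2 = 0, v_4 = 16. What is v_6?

The three given values yield: A + B + 2C = -4; 2A + B + 4C = 0; 4A + B + 16C = 16.
Subtracting the first from the second: A + 2C = 4.
Subtracting the second from the third: 2A + 12C = 16.
Solving: C = 1, A = 2, then B = -8.
So v_k = 2·k + (-8) + 1·2^k; at k=6 this is 68.

68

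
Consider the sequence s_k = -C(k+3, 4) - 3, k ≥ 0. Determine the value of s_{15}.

C(18, 4) = 3060, so s_{15} = -3063.

-3063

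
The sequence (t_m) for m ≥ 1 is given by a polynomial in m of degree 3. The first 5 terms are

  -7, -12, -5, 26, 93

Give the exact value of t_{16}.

1st diffs: -5, 7, 31, 67.
2nd diffs: 12, 24, 36.
3rd diffs: 12, 12 (constant).
So t_m = 2m^3 - 6m^2 - m - 2.
Evaluating at m = 16 gives t_{16} = 6638.

6638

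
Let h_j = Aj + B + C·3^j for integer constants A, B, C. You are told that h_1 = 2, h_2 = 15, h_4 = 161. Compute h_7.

4376

The three given values yield: A + B + 3C = 2; 2A + B + 9C = 15; 4A + B + 81C = 161.
Subtracting the first from the second: A + 6C = 13.
Subtracting the second from the third: 2A + 72C = 146.
Solving: C = 2, A = 1, then B = -5.
Therefore h_7 = 7 + (-5) + 2·2187 = 4376.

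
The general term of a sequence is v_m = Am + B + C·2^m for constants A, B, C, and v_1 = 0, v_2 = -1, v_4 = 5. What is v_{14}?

Plug in m = 1, 2, 4: A + B + 2C = 0; 2A + B + 4C = -1; 4A + B + 16C = 5.
Subtracting the first from the second: A + 2C = -1.
Subtracting the second from the third: 2A + 12C = 6.
Solving: C = 1, A = -3, then B = 1.
Therefore v_{14} = -42 + 1 + 1·16384 = 16343.

16343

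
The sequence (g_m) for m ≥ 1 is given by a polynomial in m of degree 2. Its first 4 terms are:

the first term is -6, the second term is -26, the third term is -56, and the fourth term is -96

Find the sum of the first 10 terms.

-2160

1st diffs: -20, -30, -40.
2nd diffs: -10, -10 (constant).
Newton forward-difference form: g_m = -6 + (-20)·C(m-1,1) + (-10)·C(m-1,2).
Continuing: …, -146, -206, -276, -356, …, g_{10} = -546.
Summing m = 1..10 (10 terms) gives -2160.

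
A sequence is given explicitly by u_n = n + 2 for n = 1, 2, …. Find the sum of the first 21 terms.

Over n = 1..21: Σn = 231.
Total = (1)·231 + (2)·21 = 273.

273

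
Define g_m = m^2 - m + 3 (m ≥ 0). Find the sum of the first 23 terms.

3611

Over m = 0..22: Σm = 253, Σm² = 3795.
Total = (1)·3795 + (-1)·253 + (3)·23 = 3611.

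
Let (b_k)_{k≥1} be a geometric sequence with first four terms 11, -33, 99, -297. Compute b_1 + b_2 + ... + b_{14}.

-13153162

Common ratio r = -3.
b_k = 11·(-3)^(k-1).
S = 11·((-3)^14 - 1)/(-3 - 1) = 11·(4782969 - 1)/(-4) = -13153162.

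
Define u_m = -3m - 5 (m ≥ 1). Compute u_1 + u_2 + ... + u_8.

-148

Over m = 1..8: Σm = 36.
Total = (-3)·36 + (-5)·8 = -148.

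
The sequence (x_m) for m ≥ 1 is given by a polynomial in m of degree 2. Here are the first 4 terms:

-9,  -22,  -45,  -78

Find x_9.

1st diffs: -13, -23, -33.
2nd diffs: -10, -10 (constant).
So x_m = -5m^2 + 2m - 6.
Evaluating at m = 9 gives x_9 = -393.

-393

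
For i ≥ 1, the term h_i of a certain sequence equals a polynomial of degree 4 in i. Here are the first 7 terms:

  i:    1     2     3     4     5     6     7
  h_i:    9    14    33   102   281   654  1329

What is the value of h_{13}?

20793

1st diffs: 5, 19, 69, 179, 373, 675.
2nd diffs: 14, 50, 110, 194, 302.
3rd diffs: 36, 60, 84, 108.
4th diffs: 24, 24, 24 (constant).
So h_i = i^4 - 4i^3 + 6i^2 + 6.
Evaluating at i = 13 gives h_{13} = 20793.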